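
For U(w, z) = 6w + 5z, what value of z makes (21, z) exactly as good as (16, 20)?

z = 14

U(16, 20) = 196.
Set U(21, z) = 196 and solve.
6·21 + 5z = 196 ⇒ 5z = 70 ⇒ z = 14.
Check: U(21, 14) = 196.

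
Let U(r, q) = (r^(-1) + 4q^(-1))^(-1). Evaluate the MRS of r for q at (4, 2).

MRS = 1/16

For CES with ρ = -1, MRS = (1/4)·(q/r)^2.
At (4, 2): MRS = 1/16.
So at (4, 2) the consumer would give up 1/16 units of q for one more unit of r.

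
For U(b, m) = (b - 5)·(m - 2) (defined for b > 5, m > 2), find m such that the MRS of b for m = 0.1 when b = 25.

m = 4

MU_b = (m−2), MU_m = (b−5).
MRS = (m−2)/(b−5).
Substitute b = 25: MRS = (m − 2)/20. Setting this equal to 0.1 gives m − 2 = 0.1·20 = 2, so m = 4.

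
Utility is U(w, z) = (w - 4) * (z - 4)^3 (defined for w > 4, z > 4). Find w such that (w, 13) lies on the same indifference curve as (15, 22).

U(15, 22) = 64152.
Set U(w, 13) = 64152 and solve.
With z = 13: (13 − 4)^3 = 729, so (w − 4) = 64152/729 = 88.
So w = 4 + 88 = 92.
Check: U(92, 13) = 64152.

w = 92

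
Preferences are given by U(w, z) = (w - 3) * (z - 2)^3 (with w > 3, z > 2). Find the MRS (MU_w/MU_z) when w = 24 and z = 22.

MRS = 20/63

MU_w = (z−2)^3, MU_z = 3·(w−3)·(z−2)^2.
MRS = (1/3)·(z−2)/(w−3).
At (24, 22): MRS = 20/63.
So at (24, 22) the consumer would give up 20/63 units of z for one more unit of w.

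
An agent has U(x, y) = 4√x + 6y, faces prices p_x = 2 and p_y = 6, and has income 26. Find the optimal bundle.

MU_x = 4/(2√x), MU_y = 6.
MRS = 4/(2√x) ÷ 6.
Tangency: set MRS = p_x/p_y = 2/6 = 1/3.
MRS depends only on x: (1/3)/√x = 1/3 ⇒ √x = (1/3)/(1/3) = 1 ⇒ x* = 1.
From the budget, 6·y = 26 − 2·1 = 24, so y* = 4.

x* = 1, y* = 4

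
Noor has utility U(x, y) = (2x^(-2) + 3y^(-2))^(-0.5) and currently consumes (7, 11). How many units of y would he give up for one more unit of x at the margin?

MRS = 2662/1029

For CES with ρ = -2, MRS = (2/3)·(y/x)^3.
At (7, 11): MRS = 2662/1029.
That is, one extra unit of x is worth 2662/1029 units of y at the margin.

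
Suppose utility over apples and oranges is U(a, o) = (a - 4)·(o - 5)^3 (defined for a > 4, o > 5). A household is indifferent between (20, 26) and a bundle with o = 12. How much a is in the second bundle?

a = 436

U(20, 26) = 148176.
Set U(a, 12) = 148176 and solve.
With o = 12: (12 − 5)^3 = 343, so (a − 4) = 148176/343 = 432.
So a = 4 + 432 = 436.
Check: U(436, 12) = 148176.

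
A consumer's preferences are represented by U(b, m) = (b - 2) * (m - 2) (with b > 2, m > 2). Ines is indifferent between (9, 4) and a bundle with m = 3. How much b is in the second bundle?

b = 16

U(9, 4) = 14.
Set U(b, 3) = 14 and solve.
With m = 3: (3 − 2) = 1, so (b − 2) = 14/1 = 14.
So b = 2 + 14 = 16.
Check: U(16, 3) = 14.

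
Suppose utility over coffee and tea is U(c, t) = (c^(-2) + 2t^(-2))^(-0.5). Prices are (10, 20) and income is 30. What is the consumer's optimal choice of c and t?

For CES with ρ = -2, MRS = (1/2)·(t/c)^3.
Tangency: set MRS = p_c/p_t = 10/20 = 0.5.
So (t/c)^3 = 1; taking the cube root, t/c = 1, i.e. t = c.
Substitute into the budget 10·c + 20·t = 30: 30·c = 30, so c* = 1 and t* = 1.

c* = 1, t* = 1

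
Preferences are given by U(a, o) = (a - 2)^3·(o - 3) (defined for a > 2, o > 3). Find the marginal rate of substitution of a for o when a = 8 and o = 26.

MRS = 11.5

MU_a = 3·(a−2)^2·(o−3), MU_o = (a−2)^3.
MRS = (3/1)·(o−3)/(a−2).
At (8, 26): MRS = 11.5.
So at (8, 26) the consumer would give up 11.5 units of o for one more unit of a.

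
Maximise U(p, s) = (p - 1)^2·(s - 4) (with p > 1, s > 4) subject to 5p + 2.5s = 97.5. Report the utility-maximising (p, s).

p* = 12, s* = 15

MU_p = 2·(p−1)·(s−4), MU_s = (p−1)^2.
MRS = (2/1)·(s−4)/(p−1).
Tangency: set MRS = p_p/p_s = 5/2.5 = 2.
So (2/1)·(s − 4)/(p − 1) = 2, i.e. (s − 4) = (p − 1).
Rewrite the budget in excess-of-subsistence terms: 5·(p − 1) + 2.5·(s − 4) = 97.5 − 5·1 − 2.5·4 = 82.5.
Substituting, 7.5·(p − 1) = 82.5, so p − 1 = 11 and p* = 12.
Then s − 4 = 11, so s* = 15.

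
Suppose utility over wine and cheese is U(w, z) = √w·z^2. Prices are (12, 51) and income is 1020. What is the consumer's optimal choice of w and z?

w* = 17, z* = 16

MU_w = 0.5·w^(-0.5)·z^2 and MU_z = 2·√w·z.
MRS = MU_w/MU_z = (0.25)·z/w.
Tangency: set MRS = p_w/p_z = 12/51 = 4/17.
So (0.25)·z/w = 4/17, i.e. z = (16/17)·w.
Substitute into the budget 12·w + 51·z = 1020: 60·w = 1020, so w* = 17.
Then z* = (16/17)·17 = 16.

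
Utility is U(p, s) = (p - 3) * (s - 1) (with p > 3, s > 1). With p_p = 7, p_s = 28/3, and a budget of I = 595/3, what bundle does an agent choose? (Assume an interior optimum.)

p* = 15, s* = 10

MU_p = (s−1), MU_s = (p−3).
MRS = (s−1)/(p−3).
Tangency: set MRS = p_p/p_s = 7/(28/3) = 0.75.
So (s − 1)/(p − 3) = 0.75, i.e. (s − 1) = 0.75·(p − 3).
Rewrite the budget in excess-of-subsistence terms: 7·(p − 3) + (28/3)·(s − 1) = 595/3 − 7·3 − (28/3)·1 = 168.
Substituting, 14·(p − 3) = 168, so p − 3 = 12 and p* = 15.
Then s − 1 = 0.75·12 = 9, so s* = 10.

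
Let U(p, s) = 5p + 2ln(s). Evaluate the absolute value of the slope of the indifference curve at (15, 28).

MU_p = 5, MU_s = 2/s.
MRS = 5 ÷ (2/s).
At (15, 28): MRS = 70.
So at (15, 28) the consumer would give up 70 units of s for one more unit of p.

MRS = 70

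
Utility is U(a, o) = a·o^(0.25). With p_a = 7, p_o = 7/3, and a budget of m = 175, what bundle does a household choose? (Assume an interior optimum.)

MU_a = o^(0.25) and MU_o = 0.25·a·o^(-0.75).
MRS = MU_a/MU_o = (4)·o/a.
Tangency: set MRS = p_a/p_o = 7/(7/3) = 3.
So (4)·o/a = 3, i.e. o = 0.75·a.
Substitute into the budget 7·a + (7/3)·o = 175: 8.75·a = 175, so a* = 20.
Then o* = 0.75·20 = 15.

a* = 20, o* = 15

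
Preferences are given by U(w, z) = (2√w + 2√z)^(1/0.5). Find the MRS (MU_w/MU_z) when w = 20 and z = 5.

MRS = 0.5

For CES with ρ = 0.5, MRS = √(z/w).
At (20, 5): MRS = 0.5.
That is, one extra unit of w is worth 0.5 units of z at the margin.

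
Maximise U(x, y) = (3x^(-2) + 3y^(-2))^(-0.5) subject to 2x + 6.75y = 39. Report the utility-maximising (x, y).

x* = 6, y* = 4

For CES with ρ = -2, MRS = (y/x)^3.
Tangency: set MRS = p_x/p_y = 2/6.75 = 8/27.
So (y/x)^3 = 8/27; taking the cube root, y/x = 2/3, i.e. y = (2/3)·x.
Substitute into the budget 2·x + 6.75·y = 39: 6.5·x = 39, so x* = 6 and y* = (2/3)·6 = 4.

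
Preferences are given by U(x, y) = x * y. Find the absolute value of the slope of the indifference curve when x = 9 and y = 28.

MU_x = y and MU_y = x.
MRS = MU_x/MU_y = y/x.
At (9, 28): MRS = 28/9.
That is, one extra unit of x is worth 28/9 units of y at the margin.

MRS = 28/9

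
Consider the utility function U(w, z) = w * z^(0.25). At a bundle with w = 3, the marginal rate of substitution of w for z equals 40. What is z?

z = 30

MU_w = z^(0.25) and MU_z = 0.25·w·z^(-0.75).
MRS = MU_w/MU_z = (4)·z/w.
Substitute w = 3: MRS = z/0.75. Setting z/0.75 = 40 gives z = 40·0.75 = 30.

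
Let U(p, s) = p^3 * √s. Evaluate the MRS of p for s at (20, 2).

MRS = 0.6

MU_p = 3·p^2·√s and MU_s = 0.5·p^3·s^(-0.5).
MRS = MU_p/MU_s = (6)·s/p.
At (20, 2): MRS = 0.6.
The indifference curve has slope −0.6 at this bundle.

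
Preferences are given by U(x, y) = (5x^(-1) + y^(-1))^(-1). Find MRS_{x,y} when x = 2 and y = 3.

MRS = 11.25

For CES with ρ = -1, MRS = (5/1)·(y/x)^2.
At (2, 3): MRS = 11.25.
So at (2, 3) the consumer would give up 11.25 units of y for one more unit of x.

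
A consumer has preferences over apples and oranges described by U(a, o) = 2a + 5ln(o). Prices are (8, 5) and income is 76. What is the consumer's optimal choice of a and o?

MU_a = 2, MU_o = 5/o.
MRS = 2 ÷ (5/o).
Tangency: set MRS = p_a/p_o = 8/5 = 1.6.
MRS depends only on o: 0.4·o = 1.6 ⇒ o* = 1.6/0.4 = 4.
From the budget, 8·a = 76 − 5·4 = 56, so a* = 7.

a* = 7, o* = 4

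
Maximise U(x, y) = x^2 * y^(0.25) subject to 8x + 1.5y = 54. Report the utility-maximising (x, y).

x* = 6, y* = 4

MU_x = 2·x·y^(0.25) and MU_y = 0.25·x^2·y^(-0.75).
MRS = MU_x/MU_y = (8)·y/x.
Tangency: set MRS = p_x/p_y = 8/1.5 = 16/3.
So (8)·y/x = 16/3, i.e. y = (2/3)·x.
Substitute into the budget 8·x + 1.5·y = 54: 9·x = 54, so x* = 6.
Then y* = (2/3)·6 = 4.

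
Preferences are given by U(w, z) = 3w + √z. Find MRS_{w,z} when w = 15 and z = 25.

MRS = 30

MU_w = 3, MU_z = 1/(2√z).
MRS = 3 ÷ (1/(2√z)).
At (15, 25): MRS = 30.
That is, one extra unit of w is worth 30 units of z at the margin.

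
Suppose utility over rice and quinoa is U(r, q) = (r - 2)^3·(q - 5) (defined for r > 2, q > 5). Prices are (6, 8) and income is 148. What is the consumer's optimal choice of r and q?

MU_r = 3·(r−2)^2·(q−5), MU_q = (r−2)^3.
MRS = (3/1)·(q−5)/(r−2).
Tangency: set MRS = p_r/p_q = 6/8 = 0.75.
So (3/1)·(q − 5)/(r − 2) = 0.75, i.e. (q − 5) = 0.25·(r − 2).
Rewrite the budget in excess-of-subsistence terms: 6·(r − 2) + 8·(q − 5) = 148 − 6·2 − 8·5 = 96.
Substituting, 8·(r − 2) = 96, so r − 2 = 12 and r* = 14.
Then q − 5 = 0.25·12 = 3, so q* = 8.

r* = 14, q* = 8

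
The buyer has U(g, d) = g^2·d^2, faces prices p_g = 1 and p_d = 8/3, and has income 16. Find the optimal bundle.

g* = 8, d* = 3

MU_g = 2·g·d^2 and MU_d = 2·g^2·d.
MRS = MU_g/MU_d = d/g.
Tangency: set MRS = p_g/p_d = 1/(8/3) = 0.375.
So d/g = 0.375, i.e. d = 0.375·g.
Substitute into the budget 1·g + (8/3)·d = 16: 2·g = 16, so g* = 8.
Then d* = 0.375·8 = 3.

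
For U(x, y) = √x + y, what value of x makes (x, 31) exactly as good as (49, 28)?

x = 16

U(49, 28) = 35.
Set U(x, 31) = 35 and solve.
With y = 31: √x = 35 − 31 = 4, so √x = 4 and x = 16.
Check: U(16, 31) = 35.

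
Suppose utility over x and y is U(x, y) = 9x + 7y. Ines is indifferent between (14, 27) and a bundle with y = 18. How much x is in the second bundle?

U(14, 27) = 315.
Set U(x, 18) = 315 and solve.
9x + 7·18 = 315 ⇒ 9x = 189 ⇒ x = 21.
Check: U(21, 18) = 315.

x = 21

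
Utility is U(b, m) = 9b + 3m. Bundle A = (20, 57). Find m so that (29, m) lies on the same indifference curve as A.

m = 30

U(20, 57) = 351.
Set U(29, m) = 351 and solve.
9·29 + 3m = 351 ⇒ 3m = 90 ⇒ m = 30.
Check: U(29, 30) = 351.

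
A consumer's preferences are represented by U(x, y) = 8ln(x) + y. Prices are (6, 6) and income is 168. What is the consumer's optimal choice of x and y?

MU_x = 8/x, MU_y = 1.
MRS = 8/x ÷ 1.
Tangency: set MRS = p_x/p_y = 6/6 = 1.
MRS depends only on x: 8/x = 1 ⇒ x* = 8/1 = 8.
From the budget, 6·y = 168 − 6·8 = 120, so y* = 20.

x* = 8, y* = 20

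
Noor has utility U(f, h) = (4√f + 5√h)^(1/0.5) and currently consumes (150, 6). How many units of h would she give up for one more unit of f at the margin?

For CES with ρ = 0.5, MRS = (4/5)·√(h/f).
At (150, 6): MRS = 4/25.
The indifference curve has slope −4/25 at this bundle.

MRS = 4/25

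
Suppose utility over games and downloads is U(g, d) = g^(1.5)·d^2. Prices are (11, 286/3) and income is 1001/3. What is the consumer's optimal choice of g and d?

MU_g = 1.5·√g·d^2 and MU_d = 2·g^(1.5)·d.
MRS = MU_g/MU_d = (0.75)·d/g.
Tangency: set MRS = p_g/p_d = 11/(286/3) = 3/26.
So (0.75)·d/g = 3/26, i.e. d = (2/13)·g.
Substitute into the budget 11·g + (286/3)·d = 1001/3: (77/3)·g = 1001/3, so g* = 13.
Then d* = (2/13)·13 = 2.

g* = 13, d* = 2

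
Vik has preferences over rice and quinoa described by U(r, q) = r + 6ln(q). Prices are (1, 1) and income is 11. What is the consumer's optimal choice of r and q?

MU_r = 1, MU_q = 6/q.
MRS = 1 ÷ (6/q).
Tangency: set MRS = p_r/p_q = 1/1 = 1.
MRS depends only on q: (1/6)·q = 1 ⇒ q* = 1/(1/6) = 6.
From the budget, 1·r = 11 − 1·6 = 5, so r* = 5.

r* = 5, q* = 6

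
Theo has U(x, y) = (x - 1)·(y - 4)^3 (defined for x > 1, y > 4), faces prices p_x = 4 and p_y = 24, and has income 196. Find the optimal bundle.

MU_x = (y−4)^3, MU_y = 3·(x−1)·(y−4)^2.
MRS = (1/3)·(y−4)/(x−1).
Tangency: set MRS = p_x/p_y = 4/24 = 1/6.
So (1/3)·(y − 4)/(x − 1) = 1/6, i.e. (y − 4) = 0.5·(x − 1).
Rewrite the budget in excess-of-subsistence terms: 4·(x − 1) + 24·(y − 4) = 196 − 4·1 − 24·4 = 96.
Substituting, 16·(x − 1) = 96, so x − 1 = 6 and x* = 7.
Then y − 4 = 0.5·6 = 3, so y* = 7.

x* = 7, y* = 7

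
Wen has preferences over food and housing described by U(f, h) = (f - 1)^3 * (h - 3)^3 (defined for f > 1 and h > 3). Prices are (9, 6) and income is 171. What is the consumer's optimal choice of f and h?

MU_f = 3·(f−1)^2·(h−3)^3, MU_h = 3·(f−1)^3·(h−3)^2.
MRS = (h−3)/(f−1).
Tangency: set MRS = p_f/p_h = 9/6 = 1.5.
So (h − 3)/(f − 1) = 1.5, i.e. (h − 3) = 1.5·(f − 1).
Rewrite the budget in excess-of-subsistence terms: 9·(f − 1) + 6·(h − 3) = 171 − 9·1 − 6·3 = 144.
Substituting, 18·(f − 1) = 144, so f − 1 = 8 and f* = 9.
Then h − 3 = 1.5·8 = 12, so h* = 15.

f* = 9, h* = 15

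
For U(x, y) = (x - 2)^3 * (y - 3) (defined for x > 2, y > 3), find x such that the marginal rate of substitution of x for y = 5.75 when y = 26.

MU_x = 3·(x−2)^2·(y−3), MU_y = (x−2)^3.
MRS = (3/1)·(y−3)/(x−2).
Substitute y = 26: MRS = 69/(x − 2). Setting this equal to 5.75 gives x − 2 = 69/5.75 = 12, so x = 14.

x = 14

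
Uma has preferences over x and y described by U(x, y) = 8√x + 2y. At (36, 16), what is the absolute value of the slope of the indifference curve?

MU_x = 8/(2√x), MU_y = 2.
MRS = 8/(2√x) ÷ 2.
At (36, 16): MRS = 1/3.
The indifference curve has slope −1/3 at this bundle.

MRS = 1/3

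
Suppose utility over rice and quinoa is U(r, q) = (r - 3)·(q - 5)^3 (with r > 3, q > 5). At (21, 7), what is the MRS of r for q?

MU_r = (q−5)^3, MU_q = 3·(r−3)·(q−5)^2.
MRS = (1/3)·(q−5)/(r−3).
At (21, 7): MRS = 1/27.
That is, one extra unit of r is worth 1/27 units of q at the margin.

MRS = 1/27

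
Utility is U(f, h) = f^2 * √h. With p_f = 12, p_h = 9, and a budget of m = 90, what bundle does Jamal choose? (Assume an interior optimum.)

MU_f = 2·f·√h and MU_h = 0.5·f^2·h^(-0.5).
MRS = MU_f/MU_h = (4)·h/f.
Tangency: set MRS = p_f/p_h = 12/9 = 4/3.
So (4)·h/f = 4/3, i.e. h = (1/3)·f.
Substitute into the budget 12·f + 9·h = 90: 15·f = 90, so f* = 6.
Then h* = (1/3)·6 = 2.

f* = 6, h* = 2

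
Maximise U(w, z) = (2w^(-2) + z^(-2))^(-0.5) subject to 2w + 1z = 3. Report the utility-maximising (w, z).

w* = 1, z* = 1

For CES with ρ = -2, MRS = (2/1)·(z/w)^3.
Tangency: set MRS = p_w/p_z = 2/1 = 2.
So (z/w)^3 = 1; taking the cube root, z/w = 1, i.e. z = w.
Substitute into the budget 2·w + 1·z = 3: 3·w = 3, so w* = 1 and z* = 1.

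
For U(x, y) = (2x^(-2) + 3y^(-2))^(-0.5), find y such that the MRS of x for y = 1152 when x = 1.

For CES with ρ = -2, MRS = (2/3)·(y/x)^3.
Setting (2/3)·(y/1)^3 = 1152 gives (y/1)^3 = 1728, so y/1 = 12 and y = 12.

y = 12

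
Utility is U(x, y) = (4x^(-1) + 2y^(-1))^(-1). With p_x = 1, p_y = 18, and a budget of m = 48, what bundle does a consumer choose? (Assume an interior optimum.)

For CES with ρ = -1, MRS = (4/2)·(y/x)^2.
Tangency: set MRS = p_x/p_y = 1/18.
So (y/x)^2 = 1/36; taking the square root, y/x = 1/6, i.e. y = (1/6)·x.
Substitute into the budget 1·x + 18·y = 48: 4·x = 48, so x* = 12 and y* = (1/6)·12 = 2.

x* = 12, y* = 2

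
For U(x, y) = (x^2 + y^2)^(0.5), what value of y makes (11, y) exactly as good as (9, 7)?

U depends on (x, y) only through S = x^2 + y^2, so equal utility means equal S. At (9, 7): S = 130.
With x = 11: 11^2 = 121, so y^2 = 130 − 121 = 9.
Hence y = √9 = 3.
Check: U(11, 3) = 11.4018.

y = 3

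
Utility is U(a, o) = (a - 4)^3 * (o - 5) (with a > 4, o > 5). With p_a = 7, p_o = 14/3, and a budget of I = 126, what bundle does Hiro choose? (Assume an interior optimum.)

a* = 12, o* = 9

MU_a = 3·(a−4)^2·(o−5), MU_o = (a−4)^3.
MRS = (3/1)·(o−5)/(a−4).
Tangency: set MRS = p_a/p_o = 7/(14/3) = 1.5.
So (3/1)·(o − 5)/(a − 4) = 1.5, i.e. (o − 5) = 0.5·(a − 4).
Rewrite the budget in excess-of-subsistence terms: 7·(a − 4) + (14/3)·(o − 5) = 126 − 7·4 − (14/3)·5 = 224/3.
Substituting, (28/3)·(a − 4) = 224/3, so a − 4 = 8 and a* = 12.
Then o − 5 = 0.5·8 = 4, so o* = 9.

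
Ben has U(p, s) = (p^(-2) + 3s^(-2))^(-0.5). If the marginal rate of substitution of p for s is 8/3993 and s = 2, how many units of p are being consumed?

For CES with ρ = -2, MRS = (1/3)·(s/p)^3.
Setting (1/3)·(2/p)^3 = 8/3993 gives (2/p)^3 = 8/1331, so 2/p = 2/11 and p = 11.

p = 11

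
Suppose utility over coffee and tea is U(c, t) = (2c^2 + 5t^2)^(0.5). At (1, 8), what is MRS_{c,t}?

For CES with ρ = 2, MRS = (2/5)·(t/c)^(-1).
At (1, 8): MRS = 0.05.
So at (1, 8) the consumer would give up 0.05 units of t for one more unit of c.

MRS = 0.05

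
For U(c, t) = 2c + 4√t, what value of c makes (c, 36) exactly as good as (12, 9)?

U(12, 9) = 36.
Set U(c, 36) = 36 and solve.
With t = 36: √36 = 6, so 2c = 36 − 4·6 = 12 and c = 6.
Check: U(6, 36) = 36.

c = 6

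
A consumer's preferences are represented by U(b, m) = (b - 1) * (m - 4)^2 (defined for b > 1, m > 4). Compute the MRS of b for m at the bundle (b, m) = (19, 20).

MU_b = (m−4)^2, MU_m = 2·(b−1)·(m−4).
MRS = (1/2)·(m−4)/(b−1).
At (19, 20): MRS = 4/9.
The indifference curve has slope −4/9 at this bundle.

MRS = 4/9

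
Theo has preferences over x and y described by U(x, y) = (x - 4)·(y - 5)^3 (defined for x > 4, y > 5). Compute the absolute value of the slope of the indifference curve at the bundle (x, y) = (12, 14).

MU_x = (y−5)^3, MU_y = 3·(x−4)·(y−5)^2.
MRS = (1/3)·(y−5)/(x−4).
At (12, 14): MRS = 0.375.
That is, one extra unit of x is worth 0.375 units of y at the margin.

MRS = 0.375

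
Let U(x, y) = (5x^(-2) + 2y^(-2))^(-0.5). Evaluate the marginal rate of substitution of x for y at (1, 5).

MRS = 312.5

For CES with ρ = -2, MRS = (5/2)·(y/x)^3.
At (1, 5): MRS = 312.5.
The indifference curve has slope −312.5 at this bundle.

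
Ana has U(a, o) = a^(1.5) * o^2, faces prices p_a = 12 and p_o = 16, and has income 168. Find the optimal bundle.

MU_a = 1.5·√a·o^2 and MU_o = 2·a^(1.5)·o.
MRS = MU_a/MU_o = (0.75)·o/a.
Tangency: set MRS = p_a/p_o = 12/16 = 0.75.
So (0.75)·o/a = 0.75, i.e. o = a.
Substitute into the budget 12·a + 16·o = 168: 28·a = 168, so a* = 6.
Then o* = 6.

a* = 6, o* = 6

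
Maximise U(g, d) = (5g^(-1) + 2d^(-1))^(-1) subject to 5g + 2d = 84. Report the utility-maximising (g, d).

For CES with ρ = -1, MRS = (5/2)·(d/g)^2.
Tangency: set MRS = p_g/p_d = 5/2 = 2.5.
So (d/g)^2 = 1; taking the square root, d/g = 1, i.e. d = g.
Substitute into the budget 5·g + 2·d = 84: 7·g = 84, so g* = 12 and d* = 12.

g* = 12, d* = 12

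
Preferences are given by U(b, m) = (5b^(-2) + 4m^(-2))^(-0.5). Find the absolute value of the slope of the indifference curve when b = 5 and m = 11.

For CES with ρ = -2, MRS = (5/4)·(m/b)^3.
At (5, 11): MRS = 1331/100.
So at (5, 11) the consumer would give up 1331/100 units of m for one more unit of b.

MRS = 1331/100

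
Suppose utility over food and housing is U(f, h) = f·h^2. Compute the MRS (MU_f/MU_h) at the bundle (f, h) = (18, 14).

MU_f = h^2 and MU_h = 2·f·h.
MRS = MU_f/MU_h = (1/2)·h/f.
At (18, 14): MRS = 7/18.
That is, one extra unit of f is worth 7/18 units of h at the margin.

MRS = 7/18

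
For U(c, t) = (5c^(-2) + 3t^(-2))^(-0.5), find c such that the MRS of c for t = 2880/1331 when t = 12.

c = 11

For CES with ρ = -2, MRS = (5/3)·(t/c)^3.
Setting (5/3)·(12/c)^3 = 2880/1331 gives (12/c)^3 = 1728/1331, so 12/c = 12/11 and c = 11.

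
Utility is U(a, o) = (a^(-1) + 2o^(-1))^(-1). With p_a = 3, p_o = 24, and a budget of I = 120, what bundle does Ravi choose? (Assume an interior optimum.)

For CES with ρ = -1, MRS = (1/2)·(o/a)^2.
Tangency: set MRS = p_a/p_o = 3/24 = 0.125.
So (o/a)^2 = 0.25; taking the square root, o/a = 0.5, i.e. o = 0.5·a.
Substitute into the budget 3·a + 24·o = 120: 15·a = 120, so a* = 8 and o* = 0.5·8 = 4.

a* = 8, o* = 4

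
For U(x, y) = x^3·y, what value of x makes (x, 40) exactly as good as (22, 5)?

x = 11

U(22, 5) = 53240.
Set U(x, 40) = 53240 and solve.
With y = 40: x^3 = 53240/40 = 1331; taking the cube root, x = 11.
Check: U(11, 40) = 53240.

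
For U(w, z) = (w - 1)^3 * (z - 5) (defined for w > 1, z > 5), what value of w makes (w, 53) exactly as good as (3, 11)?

U(3, 11) = 48.
Set U(w, 53) = 48 and solve.
With z = 53: (53 − 5) = 48, so (w − 1)^3 = 48/48 = 1.
Taking the cube root (with w > 1): w − 1 = 1, so w = 2.
Check: U(2, 53) = 48.

w = 2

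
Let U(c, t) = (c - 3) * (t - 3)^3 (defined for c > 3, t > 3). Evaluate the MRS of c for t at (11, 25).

MRS = 11/12

MU_c = (t−3)^3, MU_t = 3·(c−3)·(t−3)^2.
MRS = (1/3)·(t−3)/(c−3).
At (11, 25): MRS = 11/12.
So at (11, 25) the consumer would give up 11/12 units of t for one more unit of c.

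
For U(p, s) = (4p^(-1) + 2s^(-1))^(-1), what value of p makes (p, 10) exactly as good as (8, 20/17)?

p = 2

U depends on (p, s) only through S = 4p^(-1) + 2s^(-1), so equal utility means equal S. At (8, 20/17): S = 2.2.
With s = 10: 2·10^(-1) = 0.2, so 4p^(-1) = 2.2 − 0.2 = 2, i.e. p^(-1) = 0.5.
Hence p = 1/0.5 = 2.
Check: U(2, 10) = 0.4545.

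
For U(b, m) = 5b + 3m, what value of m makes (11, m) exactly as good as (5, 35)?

U(5, 35) = 130.
Set U(11, m) = 130 and solve.
5·11 + 3m = 130 ⇒ 3m = 75 ⇒ m = 25.
Check: U(11, 25) = 130.

m = 25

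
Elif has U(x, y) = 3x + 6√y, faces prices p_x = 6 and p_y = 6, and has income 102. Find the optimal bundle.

x* = 16, y* = 1

MU_x = 3, MU_y = 6/(2√y).
MRS = 3 ÷ (6/(2√y)).
Tangency: set MRS = p_x/p_y = 6/6 = 1.
MRS depends only on y: √y = 1 ⇒ √y = 1 ⇒ y* = 1.
From the budget, 6·x = 102 − 6·1 = 96, so x* = 16.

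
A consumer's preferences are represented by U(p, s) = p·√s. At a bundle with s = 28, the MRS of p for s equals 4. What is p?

MU_p = √s and MU_s = 0.5·p·s^(-0.5).
MRS = MU_p/MU_s = (2)·s/p.
Substitute s = 28: MRS = 56/p. Setting 56/p = 4 gives p = 56/4 = 14.

p = 14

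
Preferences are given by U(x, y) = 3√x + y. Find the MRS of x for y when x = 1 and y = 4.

MU_x = 3/(2√x), MU_y = 1.
MRS = 3/(2√x) ÷ 1.
At (1, 4): MRS = 1.5.
The indifference curve has slope −1.5 at this bundle.

MRS = 1.5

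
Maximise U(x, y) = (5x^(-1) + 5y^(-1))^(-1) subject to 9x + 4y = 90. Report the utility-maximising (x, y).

For CES with ρ = -1, MRS = (y/x)^2.
Tangency: set MRS = p_x/p_y = 9/4 = 2.25.
So (y/x)^2 = 2.25; taking the square root, y/x = 1.5, i.e. y = 1.5·x.
Substitute into the budget 9·x + 4·y = 90: 15·x = 90, so x* = 6 and y* = 1.5·6 = 9.

x* = 6, y* = 9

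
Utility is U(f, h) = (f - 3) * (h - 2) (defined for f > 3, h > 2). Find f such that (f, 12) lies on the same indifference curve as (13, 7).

f = 8

U(13, 7) = 50.
Set U(f, 12) = 50 and solve.
With h = 12: (12 − 2) = 10, so (f − 3) = 50/10 = 5.
So f = 3 + 5 = 8.
Check: U(8, 12) = 50.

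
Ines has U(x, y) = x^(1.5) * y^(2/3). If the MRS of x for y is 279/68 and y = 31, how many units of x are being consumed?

x = 17

MU_x = 1.5·√x·y^(2/3) and MU_y = 2/3·x^(1.5)·y^(-1/3).
MRS = MU_x/MU_y = (2.25)·y/x.
Substitute y = 31: MRS = 69.75/x. Setting 69.75/x = 279/68 gives x = 69.75/(279/68) = 17.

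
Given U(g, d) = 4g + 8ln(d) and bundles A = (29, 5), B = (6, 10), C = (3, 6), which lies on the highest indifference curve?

Evaluate utility at each bundle:
U(A) = 128.876.
U(B) = 42.421.
U(C) = 26.334.
Highest utility is A, so A ≻ B ≻ C.

Bundle A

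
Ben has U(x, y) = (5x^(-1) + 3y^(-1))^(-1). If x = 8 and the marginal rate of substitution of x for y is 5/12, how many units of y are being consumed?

For CES with ρ = -1, MRS = (5/3)·(y/x)^2.
Setting (5/3)·(y/8)^2 = 5/12 gives (y/8)^2 = 0.25, so y/8 = 0.5 and y = 4.

y = 4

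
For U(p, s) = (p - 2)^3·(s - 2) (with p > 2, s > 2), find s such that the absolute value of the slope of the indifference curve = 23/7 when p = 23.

s = 25

MU_p = 3·(p−2)^2·(s−2), MU_s = (p−2)^3.
MRS = (3/1)·(s−2)/(p−2).
Substitute p = 23: MRS = (s − 2)/7. Setting this equal to 23/7 gives s − 2 = (23/7)·7 = 23, so s = 25.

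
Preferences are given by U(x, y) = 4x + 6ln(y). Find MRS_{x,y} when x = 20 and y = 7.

MRS = 14/3

MU_x = 4, MU_y = 6/y.
MRS = 4 ÷ (6/y).
At (20, 7): MRS = 14/3.
The indifference curve has slope −14/3 at this bundle.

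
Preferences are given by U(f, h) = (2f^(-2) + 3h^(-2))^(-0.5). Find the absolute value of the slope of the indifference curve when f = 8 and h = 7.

MRS = 343/768

For CES with ρ = -2, MRS = (2/3)·(h/f)^3.
At (8, 7): MRS = 343/768.
The indifference curve has slope −343/768 at this bundle.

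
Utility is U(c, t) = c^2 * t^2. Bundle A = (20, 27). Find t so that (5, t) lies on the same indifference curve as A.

t = 108

U(20, 27) = 291600.
Set U(5, t) = 291600 and solve.
With c = 5: 5^2 = 25, so t^2 = 291600/25 = 11664; taking the square root, t = 108.
Check: U(5, 108) = 291600.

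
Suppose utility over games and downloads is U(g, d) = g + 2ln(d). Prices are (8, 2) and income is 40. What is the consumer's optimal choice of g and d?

g* = 3, d* = 8

MU_g = 1, MU_d = 2/d.
MRS = 1 ÷ (2/d).
Tangency: set MRS = p_g/p_d = 8/2 = 4.
MRS depends only on d: 0.5·d = 4 ⇒ d* = 4/0.5 = 8.
From the budget, 8·g = 40 − 2·8 = 24, so g* = 3.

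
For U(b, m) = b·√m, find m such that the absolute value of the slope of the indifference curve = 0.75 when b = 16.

m = 6

MU_b = √m and MU_m = 0.5·b·m^(-0.5).
MRS = MU_b/MU_m = (2)·m/b.
Substitute b = 16: MRS = m/8. Setting m/8 = 0.75 gives m = 0.75·8 = 6.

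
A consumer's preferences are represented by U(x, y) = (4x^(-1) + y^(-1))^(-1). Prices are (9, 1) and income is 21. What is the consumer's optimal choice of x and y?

For CES with ρ = -1, MRS = (4/1)·(y/x)^2.
Tangency: set MRS = p_x/p_y = 9/1 = 9.
So (y/x)^2 = 2.25; taking the square root, y/x = 1.5, i.e. y = 1.5·x.
Substitute into the budget 9·x + 1·y = 21: 10.5·x = 21, so x* = 2 and y* = 1.5·2 = 3.

x* = 2, y* = 3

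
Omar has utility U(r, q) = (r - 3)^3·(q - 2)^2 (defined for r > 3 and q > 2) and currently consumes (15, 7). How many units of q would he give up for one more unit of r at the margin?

MRS = 0.625

MU_r = 3·(r−3)^2·(q−2)^2, MU_q = 2·(r−3)^3·(q−2).
MRS = (3/2)·(q−2)/(r−3).
At (15, 7): MRS = 0.625.
That is, one extra unit of r is worth 0.625 units of q at the margin.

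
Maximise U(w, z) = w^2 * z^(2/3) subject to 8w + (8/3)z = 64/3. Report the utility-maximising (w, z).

w* = 2, z* = 2

MU_w = 2·w·z^(2/3) and MU_z = 2/3·w^2·z^(-1/3).
MRS = MU_w/MU_z = (3)·z/w.
Tangency: set MRS = p_w/p_z = 8/(8/3) = 3.
So (3)·z/w = 3, i.e. z = w.
Substitute into the budget 8·w + (8/3)·z = 64/3: (32/3)·w = 64/3, so w* = 2.
Then z* = 2.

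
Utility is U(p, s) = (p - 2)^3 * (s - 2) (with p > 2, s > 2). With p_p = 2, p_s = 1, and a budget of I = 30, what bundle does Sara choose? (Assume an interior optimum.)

MU_p = 3·(p−2)^2·(s−2), MU_s = (p−2)^3.
MRS = (3/1)·(s−2)/(p−2).
Tangency: set MRS = p_p/p_s = 2/1 = 2.
So (3/1)·(s − 2)/(p − 2) = 2, i.e. (s − 2) = (2/3)·(p − 2).
Rewrite the budget in excess-of-subsistence terms: 2·(p − 2) + 1·(s − 2) = 30 − 2·2 − 1·2 = 24.
Substituting, (8/3)·(p − 2) = 24, so p − 2 = 9 and p* = 11.
Then s − 2 = (2/3)·9 = 6, so s* = 8.

p* = 11, s* = 8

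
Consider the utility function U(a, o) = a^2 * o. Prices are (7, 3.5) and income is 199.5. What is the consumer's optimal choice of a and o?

MU_a = 2·a·o and MU_o = a^2.
MRS = MU_a/MU_o = (2/1)·o/a.
Tangency: set MRS = p_a/p_o = 7/3.5 = 2.
So (2/1)·o/a = 2, i.e. o = a.
Substitute into the budget 7·a + 3.5·o = 199.5: 10.5·a = 199.5, so a* = 19.
Then o* = 19.

a* = 19, o* = 19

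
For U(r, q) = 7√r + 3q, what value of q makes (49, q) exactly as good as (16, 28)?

q = 21

U(16, 28) = 112.
Set U(49, q) = 112 and solve.
With r = 49: √49 = 7, so 3q = 112 − 7·7 = 63 and q = 21.
Check: U(49, 21) = 112.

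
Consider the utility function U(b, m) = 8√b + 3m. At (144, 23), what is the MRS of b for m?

MRS = 1/9

MU_b = 8/(2√b), MU_m = 3.
MRS = 8/(2√b) ÷ 3.
At (144, 23): MRS = 1/9.
The indifference curve has slope −1/9 at this bundle.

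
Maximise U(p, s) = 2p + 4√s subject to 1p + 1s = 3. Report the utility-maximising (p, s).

p* = 2, s* = 1

MU_p = 2, MU_s = 4/(2√s).
MRS = 2 ÷ (4/(2√s)).
Tangency: set MRS = p_p/p_s = 1/1 = 1.
MRS depends only on s: √s = 1 ⇒ √s = 1 ⇒ s* = 1.
From the budget, 1·p = 3 − 1·1 = 2, so p* = 2.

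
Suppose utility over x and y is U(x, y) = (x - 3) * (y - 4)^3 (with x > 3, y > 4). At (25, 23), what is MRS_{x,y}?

MRS = 19/66

MU_x = (y−4)^3, MU_y = 3·(x−3)·(y−4)^2.
MRS = (1/3)·(y−4)/(x−3).
At (25, 23): MRS = 19/66.
The indifference curve has slope −19/66 at this bundle.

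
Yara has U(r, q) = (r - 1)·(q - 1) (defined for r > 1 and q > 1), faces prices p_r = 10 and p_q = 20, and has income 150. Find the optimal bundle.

MU_r = (q−1), MU_q = (r−1).
MRS = (q−1)/(r−1).
Tangency: set MRS = p_r/p_q = 10/20 = 0.5.
So (q − 1)/(r − 1) = 0.5, i.e. (q − 1) = 0.5·(r − 1).
Rewrite the budget in excess-of-subsistence terms: 10·(r − 1) + 20·(q − 1) = 150 − 10·1 − 20·1 = 120.
Substituting, 20·(r − 1) = 120, so r − 1 = 6 and r* = 7.
Then q − 1 = 0.5·6 = 3, so q* = 4.

r* = 7, q* = 4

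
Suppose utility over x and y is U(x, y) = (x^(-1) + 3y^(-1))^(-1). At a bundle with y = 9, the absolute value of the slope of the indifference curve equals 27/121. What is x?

x = 11

For CES with ρ = -1, MRS = (1/3)·(y/x)^2.
Setting (1/3)·(9/x)^2 = 27/121 gives (9/x)^2 = 81/121, so 9/x = 9/11 and x = 11.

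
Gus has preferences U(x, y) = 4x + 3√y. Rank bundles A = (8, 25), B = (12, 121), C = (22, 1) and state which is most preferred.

Bundle C

Evaluate utility at each bundle:
U(A) = 47.000.
U(B) = 81.000.
U(C) = 91.000.
Highest utility is C, so C ≻ B ≻ A.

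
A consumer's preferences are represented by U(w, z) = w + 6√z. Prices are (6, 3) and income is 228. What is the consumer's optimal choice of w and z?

MU_w = 1, MU_z = 6/(2√z).
MRS = 1 ÷ (6/(2√z)).
Tangency: set MRS = p_w/p_z = 6/3 = 2.
MRS depends only on z: (1/3)·√z = 2 ⇒ √z = 2/(1/3) = 6 ⇒ z* = 36.
From the budget, 6·w = 228 − 3·36 = 120, so w* = 20.

w* = 20, z* = 36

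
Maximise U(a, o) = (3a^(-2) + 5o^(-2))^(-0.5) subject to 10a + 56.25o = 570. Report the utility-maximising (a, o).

a* = 12, o* = 8

For CES with ρ = -2, MRS = (3/5)·(o/a)^3.
Tangency: set MRS = p_a/p_o = 10/56.25 = 8/45.
So (o/a)^3 = 8/27; taking the cube root, o/a = 2/3, i.e. o = (2/3)·a.
Substitute into the budget 10·a + 56.25·o = 570: 47.5·a = 570, so a* = 12 and o* = (2/3)·12 = 8.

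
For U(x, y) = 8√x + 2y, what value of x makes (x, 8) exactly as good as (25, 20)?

x = 64

U(25, 20) = 80.
Set U(x, 8) = 80 and solve.
With y = 8: 8√x = 80 − 2·8 = 64, so √x = 8 and x = 64.
Check: U(64, 8) = 80.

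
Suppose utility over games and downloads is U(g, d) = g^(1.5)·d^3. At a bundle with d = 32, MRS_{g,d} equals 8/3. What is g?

MU_g = 1.5·√g·d^3 and MU_d = 3·g^(1.5)·d^2.
MRS = MU_g/MU_d = (0.5)·d/g.
Substitute d = 32: MRS = 16/g. Setting 16/g = 8/3 gives g = 16/(8/3) = 6.

g = 6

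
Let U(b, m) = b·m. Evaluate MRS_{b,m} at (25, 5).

MRS = 0.2

MU_b = m and MU_m = b.
MRS = MU_b/MU_m = m/b.
At (25, 5): MRS = 0.2.
So at (25, 5) the consumer would give up 0.2 units of m for one more unit of b.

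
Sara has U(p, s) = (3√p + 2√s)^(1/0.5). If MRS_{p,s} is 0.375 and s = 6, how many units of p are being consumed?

p = 96

For CES with ρ = 0.5, MRS = (3/2)·√(s/p).
Setting (3/2)·√(6/p) = 0.375 gives √(6/p) = 0.25, so 6/p = 1/16 and p = 96.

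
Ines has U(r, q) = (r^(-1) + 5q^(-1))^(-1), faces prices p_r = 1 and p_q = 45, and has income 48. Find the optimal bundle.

r* = 3, q* = 1

For CES with ρ = -1, MRS = (1/5)·(q/r)^2.
Tangency: set MRS = p_r/p_q = 1/45.
So (q/r)^2 = 1/9; taking the square root, q/r = 1/3, i.e. q = (1/3)·r.
Substitute into the budget 1·r + 45·q = 48: 16·r = 48, so r* = 3 and q* = (1/3)·3 = 1.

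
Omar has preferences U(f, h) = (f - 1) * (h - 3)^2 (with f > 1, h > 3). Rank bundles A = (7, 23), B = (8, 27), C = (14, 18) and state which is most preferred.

Evaluate utility at each bundle:
U(A) = 2400.
U(B) = 4032.
U(C) = 2925.
Highest utility is B, so B ≻ C ≻ A.

Bundle B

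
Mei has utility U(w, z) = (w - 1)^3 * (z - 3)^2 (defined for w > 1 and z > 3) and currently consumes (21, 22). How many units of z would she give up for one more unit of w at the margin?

MU_w = 3·(w−1)^2·(z−3)^2, MU_z = 2·(w−1)^3·(z−3).
MRS = (3/2)·(z−3)/(w−1).
At (21, 22): MRS = 57/40.
The indifference curve has slope −57/40 at this bundle.

MRS = 57/40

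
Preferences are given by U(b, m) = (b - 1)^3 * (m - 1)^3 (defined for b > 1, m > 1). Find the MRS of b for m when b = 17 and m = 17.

MRS = 1

MU_b = 3·(b−1)^2·(m−1)^3, MU_m = 3·(b−1)^3·(m−1)^2.
MRS = (m−1)/(b−1).
At (17, 17): MRS = 1.
That is, one extra unit of b is worth 1 units of m at the margin.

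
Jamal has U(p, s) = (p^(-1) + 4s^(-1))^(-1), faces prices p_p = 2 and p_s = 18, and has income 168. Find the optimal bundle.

For CES with ρ = -1, MRS = (1/4)·(s/p)^2.
Tangency: set MRS = p_p/p_s = 2/18 = 1/9.
So (s/p)^2 = 4/9; taking the square root, s/p = 2/3, i.e. s = (2/3)·p.
Substitute into the budget 2·p + 18·s = 168: 14·p = 168, so p* = 12 and s* = (2/3)·12 = 8.

p* = 12, s* = 8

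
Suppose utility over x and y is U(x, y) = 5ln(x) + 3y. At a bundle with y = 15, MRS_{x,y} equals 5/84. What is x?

x = 28

MU_x = 5/x, MU_y = 3.
MRS = 5/x ÷ 3.
MRS depends only on x: (5/3)/x = 5/84 ⇒ x = (5/3)/(5/84) = 28.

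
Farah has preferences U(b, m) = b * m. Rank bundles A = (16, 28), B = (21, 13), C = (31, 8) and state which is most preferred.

Evaluate utility at each bundle:
U(A) = 448.
U(B) = 273.
U(C) = 248.
Highest utility is A, so A ≻ B ≻ C.

Bundle A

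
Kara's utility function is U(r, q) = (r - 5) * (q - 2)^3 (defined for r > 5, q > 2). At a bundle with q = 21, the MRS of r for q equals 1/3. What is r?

r = 24

MU_r = (q−2)^3, MU_q = 3·(r−5)·(q−2)^2.
MRS = (1/3)·(q−2)/(r−5).
Substitute q = 21: MRS = (19/3)/(r − 5). Setting this equal to 1/3 gives r − 5 = (19/3)/(1/3) = 19, so r = 24.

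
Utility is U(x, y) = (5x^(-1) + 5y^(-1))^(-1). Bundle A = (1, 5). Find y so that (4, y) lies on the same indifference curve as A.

U depends on (x, y) only through S = 5x^(-1) + 5y^(-1), so equal utility means equal S. At (1, 5): S = 6.
With x = 4: 5·4^(-1) = 1.25, so 5y^(-1) = 6 − 1.25 = 4.75, i.e. y^(-1) = 0.95.
Hence y = 1/0.95 = 20/19.
Check: U(4, 20/19) = 0.1667.

y = 20/19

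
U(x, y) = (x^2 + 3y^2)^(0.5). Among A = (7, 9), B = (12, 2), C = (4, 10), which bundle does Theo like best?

Bundle C

Evaluate utility at each bundle:
U(A) = 17.088.
U(B) = 12.490.
U(C) = 17.776.
Highest utility is C, so C ≻ A ≻ B.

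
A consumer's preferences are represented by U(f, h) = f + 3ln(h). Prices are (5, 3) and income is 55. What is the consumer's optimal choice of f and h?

MU_f = 1, MU_h = 3/h.
MRS = 1 ÷ (3/h).
Tangency: set MRS = p_f/p_h = 5/3.
MRS depends only on h: (1/3)·h = 5/3 ⇒ h* = (5/3)/(1/3) = 5.
From the budget, 5·f = 55 − 3·5 = 40, so f* = 8.

f* = 8, h* = 5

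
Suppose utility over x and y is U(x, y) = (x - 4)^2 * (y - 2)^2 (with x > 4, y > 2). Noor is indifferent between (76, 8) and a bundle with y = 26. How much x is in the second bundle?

U(76, 8) = 186624.
Set U(x, 26) = 186624 and solve.
With y = 26: (26 − 2)^2 = 576, so (x − 4)^2 = 186624/576 = 324.
Taking the square root (with x > 4): x − 4 = 18, so x = 22.
Check: U(22, 26) = 186624.

x = 22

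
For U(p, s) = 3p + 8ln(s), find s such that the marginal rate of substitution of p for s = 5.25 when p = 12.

s = 14

MU_p = 3, MU_s = 8/s.
MRS = 3 ÷ (8/s).
MRS depends only on s: 0.375·s = 5.25 ⇒ s = 5.25/0.375 = 14.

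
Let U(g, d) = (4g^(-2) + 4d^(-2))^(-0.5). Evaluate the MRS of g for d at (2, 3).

For CES with ρ = -2, MRS = (d/g)^3.
At (2, 3): MRS = 3.375.
That is, one extra unit of g is worth 3.375 units of d at the margin.

MRS = 3.375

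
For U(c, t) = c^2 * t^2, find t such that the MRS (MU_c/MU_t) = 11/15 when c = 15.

MU_c = 2·c·t^2 and MU_t = 2·c^2·t.
MRS = MU_c/MU_t = t/c.
Substitute c = 15: MRS = t/15. Setting t/15 = 11/15 gives t = (11/15)·15 = 11.

t = 11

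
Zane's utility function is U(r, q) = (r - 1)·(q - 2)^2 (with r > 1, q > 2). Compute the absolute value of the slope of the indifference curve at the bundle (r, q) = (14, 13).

MU_r = (q−2)^2, MU_q = 2·(r−1)·(q−2).
MRS = (1/2)·(q−2)/(r−1).
At (14, 13): MRS = 11/26.
The indifference curve has slope −11/26 at this bundle.

MRS = 11/26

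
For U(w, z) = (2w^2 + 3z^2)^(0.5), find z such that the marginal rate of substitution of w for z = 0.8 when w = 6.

For CES with ρ = 2, MRS = (2/3)·(z/w)^(-1).
Setting (2/3)·(z/6)^(-1) = 0.8 gives (z/6)^(-1) = 1.2, so z/6 = 5/6 and z = 5.

z = 5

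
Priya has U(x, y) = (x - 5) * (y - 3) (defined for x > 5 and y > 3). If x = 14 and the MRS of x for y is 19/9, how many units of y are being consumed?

y = 22

MU_x = (y−3), MU_y = (x−5).
MRS = (y−3)/(x−5).
Substitute x = 14: MRS = (y − 3)/9. Setting this equal to 19/9 gives y − 3 = (19/9)·9 = 19, so y = 22.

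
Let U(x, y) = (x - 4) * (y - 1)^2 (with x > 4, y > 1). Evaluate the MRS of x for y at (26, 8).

MRS = 7/44

MU_x = (y−1)^2, MU_y = 2·(x−4)·(y−1).
MRS = (1/2)·(y−1)/(x−4).
At (26, 8): MRS = 7/44.
That is, one extra unit of x is worth 7/44 units of y at the margin.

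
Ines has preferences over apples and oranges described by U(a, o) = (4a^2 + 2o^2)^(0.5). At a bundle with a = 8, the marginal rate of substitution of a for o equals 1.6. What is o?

o = 10

For CES with ρ = 2, MRS = (4/2)·(o/a)^(-1).
Setting (4/2)·(o/8)^(-1) = 1.6 gives (o/8)^(-1) = 0.8, so o/8 = 1.25 and o = 10.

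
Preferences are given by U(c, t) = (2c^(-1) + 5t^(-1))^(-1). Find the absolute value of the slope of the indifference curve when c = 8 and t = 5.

MRS = 5/32

For CES with ρ = -1, MRS = (2/5)·(t/c)^2.
At (8, 5): MRS = 5/32.
The indifference curve has slope −5/32 at this bundle.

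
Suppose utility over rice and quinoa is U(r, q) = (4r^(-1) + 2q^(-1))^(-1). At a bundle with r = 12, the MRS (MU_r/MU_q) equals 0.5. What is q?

For CES with ρ = -1, MRS = (4/2)·(q/r)^2.
Setting (4/2)·(q/12)^2 = 0.5 gives (q/12)^2 = 0.25, so q/12 = 0.5 and q = 6.

q = 6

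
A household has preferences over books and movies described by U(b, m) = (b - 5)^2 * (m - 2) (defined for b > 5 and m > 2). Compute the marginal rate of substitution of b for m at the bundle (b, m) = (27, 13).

MRS = 1

MU_b = 2·(b−5)·(m−2), MU_m = (b−5)^2.
MRS = (2/1)·(m−2)/(b−5).
At (27, 13): MRS = 1.
The indifference curve has slope −1 at this bundle.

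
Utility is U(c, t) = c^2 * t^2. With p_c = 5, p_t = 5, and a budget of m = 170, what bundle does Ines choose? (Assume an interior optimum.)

c* = 17, t* = 17

MU_c = 2·c·t^2 and MU_t = 2·c^2·t.
MRS = MU_c/MU_t = t/c.
Tangency: set MRS = p_c/p_t = 5/5 = 1.
So t/c = 1, i.e. t = c.
Substitute into the budget 5·c + 5·t = 170: 10·c = 170, so c* = 17.
Then t* = 17.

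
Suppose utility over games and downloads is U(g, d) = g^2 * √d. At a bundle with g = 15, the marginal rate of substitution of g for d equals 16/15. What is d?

MU_g = 2·g·√d and MU_d = 0.5·g^2·d^(-0.5).
MRS = MU_g/MU_d = (4)·d/g.
Substitute g = 15: MRS = d/3.75. Setting d/3.75 = 16/15 gives d = (16/15)·3.75 = 4.

d = 4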